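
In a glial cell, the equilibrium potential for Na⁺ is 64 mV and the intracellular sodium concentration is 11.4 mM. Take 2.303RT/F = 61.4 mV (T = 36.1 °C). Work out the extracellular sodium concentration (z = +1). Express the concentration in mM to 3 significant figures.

Nernst: E = (61.4/1) · log₁₀([out]/[in]), so log₁₀([out]/[in]) = 64.0 × 1 / 61.4 = 1.0423.
[out]/[in] = 10^(1.0423) = 11.02.
[out] = 11.02 × 11.4 = 125.7 mM.

126 mM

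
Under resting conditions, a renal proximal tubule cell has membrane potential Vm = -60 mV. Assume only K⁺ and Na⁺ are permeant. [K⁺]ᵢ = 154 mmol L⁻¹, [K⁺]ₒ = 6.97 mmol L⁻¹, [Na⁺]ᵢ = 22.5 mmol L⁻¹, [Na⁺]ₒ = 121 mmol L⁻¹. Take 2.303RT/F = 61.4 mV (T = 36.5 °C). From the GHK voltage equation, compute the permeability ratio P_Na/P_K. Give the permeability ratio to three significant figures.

Let α = P_Na/P_K. GHK: Vm = 61.4·log₁₀[(Kₒ + α·Naₒ)/(Kᵢ + α·Naᵢ)].
10^(Vm/61.4) = 10^(-60.0/61.4) = 0.10539
So 0.10539·(Kᵢ + α·Naᵢ) = Kₒ + α·Naₒ → α = (0.10539·154.0 − 6.97) / (121.0 − 0.10539·22.5)
α = (16.23 − 6.97) / (121.0 − 2.371) = 9.26/118.6 = 0.07806

0.0781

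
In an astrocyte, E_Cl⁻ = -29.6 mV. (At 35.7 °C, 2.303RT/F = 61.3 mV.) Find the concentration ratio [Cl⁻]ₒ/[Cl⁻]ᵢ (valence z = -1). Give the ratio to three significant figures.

log₁₀([out]/[in]) = E·z/(61.3) = -29.6 × -1 / 61.3 = 0.4829
[out]/[in] = 10^(0.4829) = 3.04

3.04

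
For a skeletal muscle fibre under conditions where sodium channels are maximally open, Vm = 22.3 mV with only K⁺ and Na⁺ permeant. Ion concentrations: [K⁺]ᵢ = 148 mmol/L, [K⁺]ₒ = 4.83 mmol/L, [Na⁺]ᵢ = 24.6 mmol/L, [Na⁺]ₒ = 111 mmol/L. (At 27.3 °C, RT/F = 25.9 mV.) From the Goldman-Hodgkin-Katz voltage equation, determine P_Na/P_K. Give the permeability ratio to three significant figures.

6.54

Let α = P_Na/P_K. GHK: Vm = 25.9·ln[(Kₒ + α·Naₒ)/(Kᵢ + α·Naᵢ)].
e^(Vm/25.9) = e^(22.3/25.9) = 2.3655
So 2.3655·(Kᵢ + α·Naᵢ) = Kₒ + α·Naₒ → α = (2.3655·148.0 − 4.83) / (111.0 − 2.3655·24.6)
α = (350.1 − 4.83) / (111.0 − 58.19) = 345.3/52.81 = 6.538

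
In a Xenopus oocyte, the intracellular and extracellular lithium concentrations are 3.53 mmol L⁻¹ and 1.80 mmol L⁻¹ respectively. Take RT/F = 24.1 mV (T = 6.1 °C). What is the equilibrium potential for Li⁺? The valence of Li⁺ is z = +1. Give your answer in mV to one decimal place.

-16.2 mV

E = (24.1/z) · ln([Li⁺]_out/[Li⁺]_in) with z = +1.
= (24.1/1) · ln(1.80/3.53) = 24.10 · ln(0.5099)
= 24.10 · (-0.6735) = -16.23 mV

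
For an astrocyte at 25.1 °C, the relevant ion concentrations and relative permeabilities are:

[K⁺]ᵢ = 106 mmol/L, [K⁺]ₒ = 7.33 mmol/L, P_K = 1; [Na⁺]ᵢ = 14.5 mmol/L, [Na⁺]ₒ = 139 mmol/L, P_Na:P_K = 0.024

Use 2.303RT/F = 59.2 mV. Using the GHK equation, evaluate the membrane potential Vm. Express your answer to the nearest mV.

Vm = 59.2 · log₁₀[(Σ P·[cation]ₒ + Σ P·[anion]ᵢ) / (Σ P·[cation]ᵢ + Σ P·[anion]ₒ)]
Numerator = 1×7.33 + 0.024×139 = 10.67
Denominator = 1×106 + 0.024×14.5 = 106.3
Vm = 59.2 · log₁₀(0.10029) = 59.2 × (-0.9987) = -59.12 mV

-59 mV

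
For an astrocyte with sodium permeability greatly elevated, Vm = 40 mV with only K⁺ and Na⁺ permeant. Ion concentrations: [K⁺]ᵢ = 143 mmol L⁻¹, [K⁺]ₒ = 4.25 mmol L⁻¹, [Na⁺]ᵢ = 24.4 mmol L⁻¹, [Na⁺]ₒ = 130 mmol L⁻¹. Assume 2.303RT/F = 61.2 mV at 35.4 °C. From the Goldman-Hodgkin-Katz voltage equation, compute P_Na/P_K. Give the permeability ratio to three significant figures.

Let α = P_Na/P_K. GHK: Vm = 61.2·log₁₀[(Kₒ + α·Naₒ)/(Kᵢ + α·Naᵢ)].
10^(Vm/61.2) = 10^(40.0/61.2) = 4.504
So 4.504·(Kᵢ + α·Naᵢ) = Kₒ + α·Naₒ → α = (4.504·143.0 − 4.25) / (130.0 − 4.504·24.4)
α = (644.1 − 4.25) / (130.0 − 109.9) = 639.8/20.1 = 31.83

31.8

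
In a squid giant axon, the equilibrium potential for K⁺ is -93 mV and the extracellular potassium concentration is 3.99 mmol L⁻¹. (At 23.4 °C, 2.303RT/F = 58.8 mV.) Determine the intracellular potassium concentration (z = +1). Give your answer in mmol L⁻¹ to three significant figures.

Nernst: E = (58.8/1) · log₁₀([out]/[in]), so log₁₀([out]/[in]) = -93.0 × 1 / 58.8 = -1.5816.
[out]/[in] = 10^(-1.5816) = 0.0262.
[in] = 3.99 / 0.0262 = 152.3 mmol L⁻¹.

152 mmol L⁻¹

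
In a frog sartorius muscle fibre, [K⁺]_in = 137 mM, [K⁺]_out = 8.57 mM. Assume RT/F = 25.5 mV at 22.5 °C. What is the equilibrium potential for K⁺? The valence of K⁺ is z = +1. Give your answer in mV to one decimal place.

E = (25.5/z) · ln([K⁺]_out/[K⁺]_in) with z = +1.
= (25.5/1) · ln(8.57/137) = 25.50 · ln(0.06255)
= 25.50 · (-2.7717) = -70.68 mV

-70.7 mV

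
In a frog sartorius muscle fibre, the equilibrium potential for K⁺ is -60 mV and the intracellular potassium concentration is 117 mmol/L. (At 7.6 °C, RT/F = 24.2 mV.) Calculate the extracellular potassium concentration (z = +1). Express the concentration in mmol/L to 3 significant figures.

Nernst: E = (24.2/1) · ln([out]/[in]), so ln([out]/[in]) = -60.0 × 1 / 24.2 = -2.4793.
[out]/[in] = e^(-2.4793) = 0.0838.
[out] = 0.0838 × 117 = 9.804 mmol/L.

9.80 mmol/L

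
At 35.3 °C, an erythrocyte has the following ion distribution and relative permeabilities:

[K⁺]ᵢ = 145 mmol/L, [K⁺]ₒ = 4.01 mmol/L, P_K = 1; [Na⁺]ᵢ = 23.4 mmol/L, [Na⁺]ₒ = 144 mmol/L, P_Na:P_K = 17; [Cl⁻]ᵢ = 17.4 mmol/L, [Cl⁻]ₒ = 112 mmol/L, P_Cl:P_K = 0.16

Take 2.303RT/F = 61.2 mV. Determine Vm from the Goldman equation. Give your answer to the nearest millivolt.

Vm = 61.2 · log₁₀[(Σ P·[cation]ₒ + Σ P·[anion]ᵢ) / (Σ P·[cation]ᵢ + Σ P·[anion]ₒ)]
Numerator = 1×4.01 + 17×144 + 0.16×17.4 = 2455
Denominator = 1×145 + 17×23.4 + 0.16×112 = 560.7
Vm = 61.2 · log₁₀(4.3779) = 61.2 × (0.6413) = 39.25 mV

39 mV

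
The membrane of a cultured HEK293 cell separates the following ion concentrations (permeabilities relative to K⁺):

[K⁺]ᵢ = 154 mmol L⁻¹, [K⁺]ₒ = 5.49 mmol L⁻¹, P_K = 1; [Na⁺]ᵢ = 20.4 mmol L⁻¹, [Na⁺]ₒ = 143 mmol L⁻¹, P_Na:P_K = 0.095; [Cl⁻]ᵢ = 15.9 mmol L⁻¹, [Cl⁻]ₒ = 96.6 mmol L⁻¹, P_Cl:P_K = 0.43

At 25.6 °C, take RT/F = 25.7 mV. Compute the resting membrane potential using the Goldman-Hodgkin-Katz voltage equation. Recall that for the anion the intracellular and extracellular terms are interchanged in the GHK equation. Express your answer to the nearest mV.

-52 mV

Vm = 25.7 · ln[(Σ P·[cation]ₒ + Σ P·[anion]ᵢ) / (Σ P·[cation]ᵢ + Σ P·[anion]ₒ)]
Numerator = 1×5.49 + 0.095×143 + 0.43×15.9 = 25.91
Denominator = 1×154 + 0.095×20.4 + 0.43×96.6 = 197.5
Vm = 25.7 · ln(0.13122) = 25.7 × (-2.0309) = -52.19 mV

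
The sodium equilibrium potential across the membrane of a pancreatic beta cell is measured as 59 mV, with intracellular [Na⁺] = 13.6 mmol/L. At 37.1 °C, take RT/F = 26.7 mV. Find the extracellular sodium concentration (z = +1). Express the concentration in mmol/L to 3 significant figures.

Nernst: E = (26.7/1) · ln([out]/[in]), so ln([out]/[in]) = 59.0 × 1 / 26.7 = 2.2097.
[out]/[in] = e^(2.2097) = 9.113.
[out] = 9.113 × 13.6 = 123.9 mmol/L.

124 mmol/L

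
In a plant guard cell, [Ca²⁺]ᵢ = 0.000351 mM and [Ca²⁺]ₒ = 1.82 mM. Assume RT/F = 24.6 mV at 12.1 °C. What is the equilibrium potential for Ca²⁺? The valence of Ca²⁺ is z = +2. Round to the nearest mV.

E = (24.6/z) · ln([Ca²⁺]_out/[Ca²⁺]_in) with z = +2.
= (24.6/2) · ln(1.82/0.000351) = 12.30 · ln(5185)
= 12.30 · (8.5536) = 105.21 mV

105 mV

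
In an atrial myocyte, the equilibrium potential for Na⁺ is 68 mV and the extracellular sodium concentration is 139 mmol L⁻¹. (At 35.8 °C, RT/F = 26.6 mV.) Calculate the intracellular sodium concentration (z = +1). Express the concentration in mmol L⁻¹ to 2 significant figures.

Nernst: E = (26.6/1) · ln([out]/[in]), so ln([out]/[in]) = 68.0 × 1 / 26.6 = 2.5564.
[out]/[in] = e^(2.5564) = 12.89.
[in] = 139 / 12.89 = 10.78 mmol L⁻¹.

11 mmol L⁻¹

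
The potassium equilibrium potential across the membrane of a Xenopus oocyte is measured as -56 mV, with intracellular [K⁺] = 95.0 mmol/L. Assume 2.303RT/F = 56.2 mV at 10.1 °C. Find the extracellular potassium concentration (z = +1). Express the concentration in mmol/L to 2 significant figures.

9.6 mmol/L

Nernst: E = (56.2/1) · log₁₀([out]/[in]), so log₁₀([out]/[in]) = -56.0 × 1 / 56.2 = -0.9964.
[out]/[in] = 10^(-0.9964) = 0.1008.
[out] = 0.1008 × 95.0 = 9.578 mmol/L.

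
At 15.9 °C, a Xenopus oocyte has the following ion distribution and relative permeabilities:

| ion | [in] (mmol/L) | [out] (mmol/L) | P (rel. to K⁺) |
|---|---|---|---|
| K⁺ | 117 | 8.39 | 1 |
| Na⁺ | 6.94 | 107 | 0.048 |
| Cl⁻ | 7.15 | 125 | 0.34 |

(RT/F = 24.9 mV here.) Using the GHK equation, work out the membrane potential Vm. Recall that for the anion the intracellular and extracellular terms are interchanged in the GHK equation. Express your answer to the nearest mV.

Vm = 24.9 · ln[(Σ P·[cation]ₒ + Σ P·[anion]ᵢ) / (Σ P·[cation]ᵢ + Σ P·[anion]ₒ)]
Numerator = 1×8.39 + 0.048×107 + 0.34×7.15 = 15.96
Denominator = 1×117 + 0.048×6.94 + 0.34×125 = 159.8
Vm = 24.9 · ln(0.099835) = 24.9 × (-2.3042) = -57.38 mV

-57 mV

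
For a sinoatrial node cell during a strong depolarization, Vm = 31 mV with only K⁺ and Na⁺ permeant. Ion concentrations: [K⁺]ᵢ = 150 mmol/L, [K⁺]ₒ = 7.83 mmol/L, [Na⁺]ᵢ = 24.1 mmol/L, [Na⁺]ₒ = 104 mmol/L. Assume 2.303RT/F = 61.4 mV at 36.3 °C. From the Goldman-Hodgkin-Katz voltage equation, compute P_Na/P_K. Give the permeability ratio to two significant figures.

Let α = P_Na/P_K. GHK: Vm = 61.4·log₁₀[(Kₒ + α·Naₒ)/(Kᵢ + α·Naᵢ)].
10^(Vm/61.4) = 10^(31.0/61.4) = 3.1981
So 3.1981·(Kᵢ + α·Naᵢ) = Kₒ + α·Naₒ → α = (3.1981·150.0 − 7.83) / (104.0 − 3.1981·24.1)
α = (479.7 − 7.83) / (104.0 − 77.07) = 471.9/26.93 = 17.52

18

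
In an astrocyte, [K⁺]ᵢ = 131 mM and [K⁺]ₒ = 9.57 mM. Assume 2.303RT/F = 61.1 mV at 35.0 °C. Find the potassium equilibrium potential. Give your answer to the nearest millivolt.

-69 mV

E = (61.1/z) · log₁₀([K⁺]_out/[K⁺]_in) with z = +1.
= (61.1/1) · log₁₀(9.57/131) = 61.10 · log₁₀(0.07305)
= 61.10 · (-1.1364) = -69.43 mV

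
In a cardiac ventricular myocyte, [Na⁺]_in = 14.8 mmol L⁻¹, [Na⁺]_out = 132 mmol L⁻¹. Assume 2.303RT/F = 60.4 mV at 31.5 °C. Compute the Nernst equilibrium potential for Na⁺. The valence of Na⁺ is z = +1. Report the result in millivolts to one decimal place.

E = (60.4/z) · log₁₀([Na⁺]_out/[Na⁺]_in) with z = +1.
= (60.4/1) · log₁₀(132/14.8) = 60.40 · log₁₀(8.919)
= 60.40 · (0.9503) = 57.40 mV

57.4 mV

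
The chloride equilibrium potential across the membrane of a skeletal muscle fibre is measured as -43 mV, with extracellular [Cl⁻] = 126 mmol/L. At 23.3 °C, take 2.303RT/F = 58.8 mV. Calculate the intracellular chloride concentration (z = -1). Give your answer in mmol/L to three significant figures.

Nernst: E = (58.8/-1) · log₁₀([out]/[in]), so log₁₀([out]/[in]) = -43.0 × -1 / 58.8 = 0.7313.
[out]/[in] = 10^(0.7313) = 5.386.
[in] = 126 / 5.386 = 23.39 mmol/L.

23.4 mmol/L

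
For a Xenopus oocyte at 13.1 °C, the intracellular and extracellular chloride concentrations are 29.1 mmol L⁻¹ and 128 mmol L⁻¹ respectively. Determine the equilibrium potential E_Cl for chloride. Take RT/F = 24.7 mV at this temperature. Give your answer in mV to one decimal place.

-36.6 mV

E = (24.7/z) · ln([Cl⁻]_out/[Cl⁻]_in) with z = -1.
For an anion, dividing by z = -1 reverses the sign.
= (24.7/-1) · ln(128/29.1) = -24.70 · ln(4.399)
= -24.70 · (1.4813) = -36.59 mV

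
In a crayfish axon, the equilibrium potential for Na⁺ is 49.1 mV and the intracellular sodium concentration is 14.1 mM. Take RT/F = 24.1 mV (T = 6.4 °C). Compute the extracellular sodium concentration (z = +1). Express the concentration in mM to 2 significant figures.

Nernst: E = (24.1/1) · ln([out]/[in]), so ln([out]/[in]) = 49.1 × 1 / 24.1 = 2.0373.
[out]/[in] = e^(2.0373) = 7.67.
[out] = 7.67 × 14.1 = 108.2 mM.

110 mM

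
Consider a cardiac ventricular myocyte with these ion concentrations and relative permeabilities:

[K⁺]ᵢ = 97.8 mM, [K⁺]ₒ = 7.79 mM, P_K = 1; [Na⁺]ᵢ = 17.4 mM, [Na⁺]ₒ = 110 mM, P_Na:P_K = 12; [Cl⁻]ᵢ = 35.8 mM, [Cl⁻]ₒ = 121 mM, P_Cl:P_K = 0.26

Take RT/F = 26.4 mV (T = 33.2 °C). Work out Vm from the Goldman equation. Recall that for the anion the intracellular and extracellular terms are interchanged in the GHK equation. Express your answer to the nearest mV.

Vm = 26.4 · ln[(Σ P·[cation]ₒ + Σ P·[anion]ᵢ) / (Σ P·[cation]ᵢ + Σ P·[anion]ₒ)]
Numerator = 1×7.79 + 12×110 + 0.26×35.8 = 1337
Denominator = 1×97.8 + 12×17.4 + 0.26×121 = 338.1
Vm = 26.4 · ln(3.9552) = 26.4 × (1.3750) = 36.30 mV

36 mV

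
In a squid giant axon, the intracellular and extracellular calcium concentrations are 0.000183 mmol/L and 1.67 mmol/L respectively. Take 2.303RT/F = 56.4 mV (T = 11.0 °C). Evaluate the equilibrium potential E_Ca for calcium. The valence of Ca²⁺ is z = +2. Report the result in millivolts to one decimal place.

E = (56.4/z) · log₁₀([Ca²⁺]_out/[Ca²⁺]_in) with z = +2.
= (56.4/2) · log₁₀(1.67/0.000183) = 28.20 · log₁₀(9126)
= 28.20 · (3.9603) = 111.68 mV

111.7 mV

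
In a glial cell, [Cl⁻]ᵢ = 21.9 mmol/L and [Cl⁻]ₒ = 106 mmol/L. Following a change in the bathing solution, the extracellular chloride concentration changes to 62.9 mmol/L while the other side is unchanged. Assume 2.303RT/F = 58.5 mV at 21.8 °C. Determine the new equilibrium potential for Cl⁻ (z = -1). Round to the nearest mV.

-27 mV

After the shift: [Cl⁻]_out = 62.9, [Cl⁻]_in = 21.9 mmol/L.
E_new = (58.5/-1)·log₁₀(62.9/21.9) = -58.50 · (0.4582) = -26.81 mV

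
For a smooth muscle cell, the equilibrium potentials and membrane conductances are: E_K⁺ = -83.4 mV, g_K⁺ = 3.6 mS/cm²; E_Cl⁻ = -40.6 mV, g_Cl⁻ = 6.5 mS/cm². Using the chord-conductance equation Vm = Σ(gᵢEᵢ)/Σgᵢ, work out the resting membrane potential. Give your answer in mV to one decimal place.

-55.9 mV

Σ gᵢEᵢ = 3.6·(-83.4) + 6.5·(-40.6) = -564.14
Σ gᵢ = 3.6 + 6.5 = 10.1
Vm = -564.14 / 10.1 = -55.86 mV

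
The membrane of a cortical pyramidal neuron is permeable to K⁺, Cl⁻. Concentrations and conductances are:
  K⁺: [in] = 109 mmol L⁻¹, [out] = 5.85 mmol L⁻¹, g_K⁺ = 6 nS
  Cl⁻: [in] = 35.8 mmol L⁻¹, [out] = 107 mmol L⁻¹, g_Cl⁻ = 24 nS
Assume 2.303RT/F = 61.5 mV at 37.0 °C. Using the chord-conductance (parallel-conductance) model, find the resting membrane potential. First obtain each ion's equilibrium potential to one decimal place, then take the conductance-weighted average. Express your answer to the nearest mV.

E_K⁺ = (61.5/1)·log₁₀(5.85/109) = -78.1 mV
E_Cl⁻ = (61.5/-1)·log₁₀(107/35.8) = -29.2 mV
Vm = (Σ gᵢEᵢ)/(Σ gᵢ) = (6·-78.1 + 24·-29.2) / (6 + 24)
= -1169.40 / 30 = -38.98 mV

-39 mV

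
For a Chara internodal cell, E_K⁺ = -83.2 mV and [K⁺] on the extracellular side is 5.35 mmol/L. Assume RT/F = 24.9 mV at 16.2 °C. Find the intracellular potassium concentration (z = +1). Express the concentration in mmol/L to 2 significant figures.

Nernst: E = (24.9/1) · ln([out]/[in]), so ln([out]/[in]) = -83.2 × 1 / 24.9 = -3.3414.
[out]/[in] = e^(-3.3414) = 0.03539.
[in] = 5.35 / 0.03539 = 151.2 mmol/L.

150 mmol/L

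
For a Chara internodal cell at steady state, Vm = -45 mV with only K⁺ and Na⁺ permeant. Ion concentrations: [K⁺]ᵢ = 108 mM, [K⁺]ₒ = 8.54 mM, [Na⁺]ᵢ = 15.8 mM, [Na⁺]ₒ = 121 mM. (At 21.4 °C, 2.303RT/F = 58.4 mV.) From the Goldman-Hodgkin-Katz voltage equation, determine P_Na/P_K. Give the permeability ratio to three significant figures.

Let α = P_Na/P_K. GHK: Vm = 58.4·log₁₀[(Kₒ + α·Naₒ)/(Kᵢ + α·Naᵢ)].
10^(Vm/58.4) = 10^(-45.0/58.4) = 0.16961
So 0.16961·(Kᵢ + α·Naᵢ) = Kₒ + α·Naₒ → α = (0.16961·108.0 − 8.54) / (121.0 − 0.16961·15.8)
α = (18.32 − 8.54) / (121.0 − 2.68) = 9.778/118.3 = 0.08264

0.0826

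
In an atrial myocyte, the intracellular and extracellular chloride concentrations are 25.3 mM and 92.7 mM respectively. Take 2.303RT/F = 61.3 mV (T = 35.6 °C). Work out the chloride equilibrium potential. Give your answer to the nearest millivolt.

E = (61.3/z) · log₁₀([Cl⁻]_out/[Cl⁻]_in) with z = -1.
For an anion, dividing by z = -1 reverses the sign.
= (61.3/-1) · log₁₀(92.7/25.3) = -61.30 · log₁₀(3.664)
= -61.30 · (0.5640) = -34.57 mV

-35 mV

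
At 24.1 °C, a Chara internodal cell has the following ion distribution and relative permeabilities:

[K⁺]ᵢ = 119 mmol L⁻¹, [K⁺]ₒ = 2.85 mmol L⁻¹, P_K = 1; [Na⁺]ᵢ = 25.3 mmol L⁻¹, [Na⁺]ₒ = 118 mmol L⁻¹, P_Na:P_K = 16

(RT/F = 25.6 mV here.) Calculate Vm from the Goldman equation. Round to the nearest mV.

33 mV

Vm = 25.6 · ln[(Σ P·[cation]ₒ + Σ P·[anion]ᵢ) / (Σ P·[cation]ᵢ + Σ P·[anion]ₒ)]
Numerator = 1×2.85 + 16×118 = 1891
Denominator = 1×119 + 16×25.3 = 523.8
Vm = 25.6 · ln(3.6099) = 25.6 × (1.2837) = 32.86 mV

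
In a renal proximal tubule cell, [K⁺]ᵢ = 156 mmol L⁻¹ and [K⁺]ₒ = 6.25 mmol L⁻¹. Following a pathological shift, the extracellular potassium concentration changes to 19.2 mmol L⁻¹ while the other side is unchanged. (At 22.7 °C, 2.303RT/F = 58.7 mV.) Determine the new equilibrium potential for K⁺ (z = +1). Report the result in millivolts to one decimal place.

-53.4 mV

After the shift: [K⁺]_out = 19.2, [K⁺]_in = 156 mmol L⁻¹.
E_new = (58.7/1)·log₁₀(19.2/156) = 58.70 · (-0.9098) = -53.41 mV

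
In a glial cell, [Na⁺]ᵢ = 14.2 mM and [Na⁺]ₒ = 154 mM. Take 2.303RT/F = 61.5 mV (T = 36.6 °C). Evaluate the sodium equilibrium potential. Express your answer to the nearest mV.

E = (61.5/z) · log₁₀([Na⁺]_out/[Na⁺]_in) with z = +1.
= (61.5/1) · log₁₀(154/14.2) = 61.50 · log₁₀(10.85)
= 61.50 · (1.0352) = 63.67 mV

64 mV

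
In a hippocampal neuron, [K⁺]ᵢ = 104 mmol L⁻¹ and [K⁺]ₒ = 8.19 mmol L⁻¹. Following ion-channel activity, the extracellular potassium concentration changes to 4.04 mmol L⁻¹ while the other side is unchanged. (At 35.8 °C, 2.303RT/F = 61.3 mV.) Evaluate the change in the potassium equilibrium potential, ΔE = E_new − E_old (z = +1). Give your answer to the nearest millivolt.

-19 mV

E_old = (61.3/1)·log₁₀(8.19/104) = -67.66 mV
E_new = (61.3/1)·log₁₀(4.04/104) = -86.47 mV
ΔE = -86.47 − (-67.66) = -18.81 mV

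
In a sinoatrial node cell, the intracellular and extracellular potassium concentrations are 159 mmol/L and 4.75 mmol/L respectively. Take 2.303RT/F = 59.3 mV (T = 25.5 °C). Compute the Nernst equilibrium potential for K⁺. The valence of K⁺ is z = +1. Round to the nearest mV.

E = (59.3/z) · log₁₀([K⁺]_out/[K⁺]_in) with z = +1.
= (59.3/1) · log₁₀(4.75/159) = 59.30 · log₁₀(0.02987)
= 59.30 · (-1.5247) = -90.41 mV

-90 mV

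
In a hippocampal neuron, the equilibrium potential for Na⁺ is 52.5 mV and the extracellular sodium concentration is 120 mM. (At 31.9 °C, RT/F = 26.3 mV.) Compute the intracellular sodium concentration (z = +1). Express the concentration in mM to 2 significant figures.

Nernst: E = (26.3/1) · ln([out]/[in]), so ln([out]/[in]) = 52.5 × 1 / 26.3 = 1.9962.
[out]/[in] = e^(1.9962) = 7.361.
[in] = 120 / 7.361 = 16.3 mM.

16 mM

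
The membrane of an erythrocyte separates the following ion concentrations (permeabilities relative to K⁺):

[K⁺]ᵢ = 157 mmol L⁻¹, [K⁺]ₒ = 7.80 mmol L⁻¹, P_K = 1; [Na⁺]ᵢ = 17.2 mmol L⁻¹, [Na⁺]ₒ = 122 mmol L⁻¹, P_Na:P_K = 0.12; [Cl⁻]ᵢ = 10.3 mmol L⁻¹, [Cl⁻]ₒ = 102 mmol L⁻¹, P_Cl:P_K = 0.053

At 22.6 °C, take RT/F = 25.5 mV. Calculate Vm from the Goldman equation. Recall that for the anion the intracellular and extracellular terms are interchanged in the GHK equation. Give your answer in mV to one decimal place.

-50.2 mV

Vm = 25.5 · ln[(Σ P·[cation]ₒ + Σ P·[anion]ᵢ) / (Σ P·[cation]ᵢ + Σ P·[anion]ₒ)]
Numerator = 1×7.80 + 0.12×122 + 0.053×10.3 = 22.99
Denominator = 1×157 + 0.12×17.2 + 0.053×102 = 164.5
Vm = 25.5 · ln(0.13976) = 25.5 × (-1.9678) = -50.18 mV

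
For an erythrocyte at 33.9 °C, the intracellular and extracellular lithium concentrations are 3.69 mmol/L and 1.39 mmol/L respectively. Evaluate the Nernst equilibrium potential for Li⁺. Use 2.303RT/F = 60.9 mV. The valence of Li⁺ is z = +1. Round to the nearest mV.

E = (60.9/z) · log₁₀([Li⁺]_out/[Li⁺]_in) with z = +1.
= (60.9/1) · log₁₀(1.39/3.69) = 60.90 · log₁₀(0.3767)
= 60.90 · (-0.4240) = -25.82 mV

-26 mV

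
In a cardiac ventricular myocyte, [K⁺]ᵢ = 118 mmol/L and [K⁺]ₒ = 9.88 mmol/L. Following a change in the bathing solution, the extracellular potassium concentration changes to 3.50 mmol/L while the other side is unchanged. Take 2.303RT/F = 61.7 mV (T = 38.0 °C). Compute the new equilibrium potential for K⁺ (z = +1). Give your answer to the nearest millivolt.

-94 mV

After the shift: [K⁺]_out = 3.50, [K⁺]_in = 118 mmol/L.
E_new = (61.7/1)·log₁₀(3.50/118) = 61.70 · (-1.5278) = -94.27 mV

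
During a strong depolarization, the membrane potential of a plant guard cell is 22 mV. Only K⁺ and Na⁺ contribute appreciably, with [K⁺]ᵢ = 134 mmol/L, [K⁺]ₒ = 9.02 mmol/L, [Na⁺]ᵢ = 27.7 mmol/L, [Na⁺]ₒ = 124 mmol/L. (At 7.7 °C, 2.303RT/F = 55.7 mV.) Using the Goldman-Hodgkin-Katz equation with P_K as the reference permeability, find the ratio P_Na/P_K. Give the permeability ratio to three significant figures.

5.86

Let α = P_Na/P_K. GHK: Vm = 55.7·log₁₀[(Kₒ + α·Naₒ)/(Kᵢ + α·Naᵢ)].
10^(Vm/55.7) = 10^(22.0/55.7) = 2.483
So 2.483·(Kᵢ + α·Naᵢ) = Kₒ + α·Naₒ → α = (2.483·134.0 − 9.02) / (124.0 − 2.483·27.7)
α = (332.7 − 9.02) / (124.0 − 68.78) = 323.7/55.22 = 5.862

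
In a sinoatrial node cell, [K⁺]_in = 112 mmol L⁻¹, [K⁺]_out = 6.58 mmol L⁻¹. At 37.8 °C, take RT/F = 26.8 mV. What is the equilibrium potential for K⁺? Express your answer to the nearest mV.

-76 mV

E = (26.8/z) · ln([K⁺]_out/[K⁺]_in) with z = +1.
= (26.8/1) · ln(6.58/112) = 26.80 · ln(0.05875)
= 26.80 · (-2.8345) = -75.96 mV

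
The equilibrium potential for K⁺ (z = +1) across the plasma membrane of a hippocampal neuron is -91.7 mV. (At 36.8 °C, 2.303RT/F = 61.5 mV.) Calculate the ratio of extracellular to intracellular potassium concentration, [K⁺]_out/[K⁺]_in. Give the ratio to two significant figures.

log₁₀([out]/[in]) = E·z/(61.5) = -91.7 × 1 / 61.5 = -1.4911
[out]/[in] = 10^(-1.4911) = 0.03228

0.032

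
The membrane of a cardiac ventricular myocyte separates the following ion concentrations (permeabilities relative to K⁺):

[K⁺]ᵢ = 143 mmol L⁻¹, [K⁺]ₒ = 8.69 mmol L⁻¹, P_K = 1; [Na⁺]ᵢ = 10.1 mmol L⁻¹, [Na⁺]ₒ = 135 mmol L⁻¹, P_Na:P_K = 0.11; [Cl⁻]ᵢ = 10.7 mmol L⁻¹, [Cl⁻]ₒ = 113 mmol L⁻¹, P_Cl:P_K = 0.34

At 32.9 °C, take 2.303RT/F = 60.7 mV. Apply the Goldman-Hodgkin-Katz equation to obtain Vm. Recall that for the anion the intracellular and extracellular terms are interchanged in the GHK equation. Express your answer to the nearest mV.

-50 mV

Vm = 60.7 · log₁₀[(Σ P·[cation]ₒ + Σ P·[anion]ᵢ) / (Σ P·[cation]ᵢ + Σ P·[anion]ₒ)]
Numerator = 1×8.69 + 0.11×135 + 0.34×10.7 = 27.18
Denominator = 1×143 + 0.11×10.1 + 0.34×113 = 182.5
Vm = 60.7 · log₁₀(0.1489) = 60.7 × (-0.8271) = -50.21 mV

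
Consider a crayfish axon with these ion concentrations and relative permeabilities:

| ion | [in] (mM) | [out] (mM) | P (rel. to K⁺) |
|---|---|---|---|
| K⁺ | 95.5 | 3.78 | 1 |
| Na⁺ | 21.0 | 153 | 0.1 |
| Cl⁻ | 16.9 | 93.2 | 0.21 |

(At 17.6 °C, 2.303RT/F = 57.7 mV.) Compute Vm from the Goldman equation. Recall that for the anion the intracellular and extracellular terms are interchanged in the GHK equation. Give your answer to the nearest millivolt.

-41 mV

Vm = 57.7 · log₁₀[(Σ P·[cation]ₒ + Σ P·[anion]ᵢ) / (Σ P·[cation]ᵢ + Σ P·[anion]ₒ)]
Numerator = 1×3.78 + 0.1×153 + 0.21×16.9 = 22.63
Denominator = 1×95.5 + 0.1×21.0 + 0.21×93.2 = 117.2
Vm = 57.7 · log₁₀(0.19313) = 57.7 × (-0.7142) = -41.21 mV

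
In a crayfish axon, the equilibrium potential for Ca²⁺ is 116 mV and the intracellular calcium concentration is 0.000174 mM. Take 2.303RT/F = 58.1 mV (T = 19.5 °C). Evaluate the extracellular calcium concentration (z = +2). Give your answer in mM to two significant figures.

Nernst: E = (58.1/2) · log₁₀([out]/[in]), so log₁₀([out]/[in]) = 116.0 × 2 / 58.1 = 3.9931.
[out]/[in] = 10^(3.9931) = 9843.
[out] = 9843 × 0.000174 = 1.713 mM.

1.7 mM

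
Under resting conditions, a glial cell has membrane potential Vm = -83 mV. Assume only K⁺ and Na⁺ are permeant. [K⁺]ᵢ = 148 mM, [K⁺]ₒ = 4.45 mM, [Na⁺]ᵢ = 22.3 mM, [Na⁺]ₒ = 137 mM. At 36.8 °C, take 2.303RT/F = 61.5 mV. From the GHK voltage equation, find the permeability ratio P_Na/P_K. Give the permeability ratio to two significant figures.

0.016

Let α = P_Na/P_K. GHK: Vm = 61.5·log₁₀[(Kₒ + α·Naₒ)/(Kᵢ + α·Naᵢ)].
10^(Vm/61.5) = 10^(-83.0/61.5) = 0.04471
So 0.04471·(Kᵢ + α·Naᵢ) = Kₒ + α·Naₒ → α = (0.04471·148.0 − 4.45) / (137.0 − 0.04471·22.3)
α = (6.617 − 4.45) / (137.0 − 0.997) = 2.167/136 = 0.01593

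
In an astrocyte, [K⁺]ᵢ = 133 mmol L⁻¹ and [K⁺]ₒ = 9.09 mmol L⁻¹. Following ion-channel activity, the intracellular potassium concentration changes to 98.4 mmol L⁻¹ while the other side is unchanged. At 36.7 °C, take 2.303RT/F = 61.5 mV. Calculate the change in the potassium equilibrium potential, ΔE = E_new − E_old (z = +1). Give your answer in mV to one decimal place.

E_old = (61.5/1)·log₁₀(9.09/133) = -71.67 mV
E_new = (61.5/1)·log₁₀(9.09/98.4) = -63.62 mV
ΔE = -63.62 − (-71.67) = 8.05 mV

8.0 mV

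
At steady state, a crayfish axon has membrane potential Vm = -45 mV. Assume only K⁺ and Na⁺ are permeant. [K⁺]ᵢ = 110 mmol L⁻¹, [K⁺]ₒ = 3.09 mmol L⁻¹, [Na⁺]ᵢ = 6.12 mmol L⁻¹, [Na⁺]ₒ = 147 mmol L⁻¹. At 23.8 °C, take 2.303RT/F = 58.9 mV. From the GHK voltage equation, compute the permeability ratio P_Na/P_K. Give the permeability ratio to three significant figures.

Let α = P_Na/P_K. GHK: Vm = 58.9·log₁₀[(Kₒ + α·Naₒ)/(Kᵢ + α·Naᵢ)].
10^(Vm/58.9) = 10^(-45.0/58.9) = 0.17218
So 0.17218·(Kᵢ + α·Naᵢ) = Kₒ + α·Naₒ → α = (0.17218·110.0 − 3.09) / (147.0 − 0.17218·6.12)
α = (18.94 − 3.09) / (147.0 − 1.054) = 15.85/145.9 = 0.1086

0.109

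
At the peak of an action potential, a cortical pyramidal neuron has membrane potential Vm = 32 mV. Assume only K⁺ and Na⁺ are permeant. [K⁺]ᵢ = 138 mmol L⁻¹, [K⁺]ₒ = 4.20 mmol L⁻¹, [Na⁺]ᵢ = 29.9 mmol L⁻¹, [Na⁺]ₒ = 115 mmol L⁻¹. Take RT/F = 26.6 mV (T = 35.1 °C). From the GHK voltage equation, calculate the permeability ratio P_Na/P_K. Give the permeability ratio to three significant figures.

Let α = P_Na/P_K. GHK: Vm = 26.6·ln[(Kₒ + α·Naₒ)/(Kᵢ + α·Naᵢ)].
e^(Vm/26.6) = e^(32.0/26.6) = 3.3301
So 3.3301·(Kᵢ + α·Naᵢ) = Kₒ + α·Naₒ → α = (3.3301·138.0 − 4.2) / (115.0 − 3.3301·29.9)
α = (459.6 − 4.2) / (115.0 − 99.57) = 455.4/15.43 = 29.51

29.5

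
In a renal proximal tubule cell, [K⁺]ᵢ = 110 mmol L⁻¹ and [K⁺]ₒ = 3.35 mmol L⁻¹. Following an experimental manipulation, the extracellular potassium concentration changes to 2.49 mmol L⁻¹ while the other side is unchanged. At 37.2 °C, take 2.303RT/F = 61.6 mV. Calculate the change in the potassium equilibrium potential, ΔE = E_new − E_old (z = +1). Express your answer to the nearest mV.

E_old = (61.6/1)·log₁₀(3.35/110) = -93.41 mV
E_new = (61.6/1)·log₁₀(2.49/110) = -101.34 mV
ΔE = -101.34 − (-93.41) = -7.94 mV

-8 mV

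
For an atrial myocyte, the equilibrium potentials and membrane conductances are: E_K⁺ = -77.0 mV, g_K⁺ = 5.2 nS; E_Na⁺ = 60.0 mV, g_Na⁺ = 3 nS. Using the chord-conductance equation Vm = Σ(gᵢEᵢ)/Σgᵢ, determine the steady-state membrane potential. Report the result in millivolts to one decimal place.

-26.9 mV

Σ gᵢEᵢ = 5.2·(-77.0) + 3·(60.0) = -220.40
Σ gᵢ = 5.2 + 3 = 8.2
Vm = -220.40 / 8.2 = -26.88 mV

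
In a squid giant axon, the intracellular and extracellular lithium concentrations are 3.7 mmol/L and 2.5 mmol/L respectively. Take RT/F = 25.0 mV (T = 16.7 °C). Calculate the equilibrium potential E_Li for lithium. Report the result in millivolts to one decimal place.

-9.8 mV

E = (25.0/z) · ln([Li⁺]_out/[Li⁺]_in) with z = +1.
= (25.0/1) · ln(2.5/3.7) = 25.00 · ln(0.6757)
= 25.00 · (-0.3920) = -9.80 mV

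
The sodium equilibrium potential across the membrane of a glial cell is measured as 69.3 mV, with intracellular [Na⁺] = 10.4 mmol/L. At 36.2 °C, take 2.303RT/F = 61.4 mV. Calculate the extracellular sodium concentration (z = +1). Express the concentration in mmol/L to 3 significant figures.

140 mmol/L

Nernst: E = (61.4/1) · log₁₀([out]/[in]), so log₁₀([out]/[in]) = 69.3 × 1 / 61.4 = 1.1287.
[out]/[in] = 10^(1.1287) = 13.45.
[out] = 13.45 × 10.4 = 139.9 mmol/L.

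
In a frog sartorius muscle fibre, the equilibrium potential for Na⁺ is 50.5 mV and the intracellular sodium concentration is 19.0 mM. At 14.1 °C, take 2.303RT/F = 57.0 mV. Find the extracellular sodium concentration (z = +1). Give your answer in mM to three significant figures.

Nernst: E = (57.0/1) · log₁₀([out]/[in]), so log₁₀([out]/[in]) = 50.5 × 1 / 57.0 = 0.8860.
[out]/[in] = 10^(0.8860) = 7.691.
[out] = 7.691 × 19.0 = 146.1 mM.

146 mM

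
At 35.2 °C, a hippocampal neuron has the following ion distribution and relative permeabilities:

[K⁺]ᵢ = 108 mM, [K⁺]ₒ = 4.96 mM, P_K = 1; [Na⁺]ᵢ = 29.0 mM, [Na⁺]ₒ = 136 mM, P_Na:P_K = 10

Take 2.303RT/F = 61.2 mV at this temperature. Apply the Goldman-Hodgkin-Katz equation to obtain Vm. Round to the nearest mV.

Vm = 61.2 · log₁₀[(Σ P·[cation]ₒ + Σ P·[anion]ᵢ) / (Σ P·[cation]ᵢ + Σ P·[anion]ₒ)]
Numerator = 1×4.96 + 10×136 = 1365
Denominator = 1×108 + 10×29.0 = 398
Vm = 61.2 · log₁₀(3.4295) = 61.2 × (0.5352) = 32.76 mV

33 mV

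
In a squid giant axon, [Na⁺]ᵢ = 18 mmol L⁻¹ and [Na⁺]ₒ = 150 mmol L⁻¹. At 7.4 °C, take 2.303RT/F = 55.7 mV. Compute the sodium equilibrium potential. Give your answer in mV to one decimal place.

E = (55.7/z) · log₁₀([Na⁺]_out/[Na⁺]_in) with z = +1.
= (55.7/1) · log₁₀(150/18) = 55.70 · log₁₀(8.333)
= 55.70 · (0.9208) = 51.29 mV

51.3 mV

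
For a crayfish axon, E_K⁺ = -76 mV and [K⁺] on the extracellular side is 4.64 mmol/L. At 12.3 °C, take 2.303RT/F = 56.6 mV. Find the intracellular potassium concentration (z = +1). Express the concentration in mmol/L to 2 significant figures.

100 mmol/L

Nernst: E = (56.6/1) · log₁₀([out]/[in]), so log₁₀([out]/[in]) = -76.0 × 1 / 56.6 = -1.3428.
[out]/[in] = 10^(-1.3428) = 0.04542.
[in] = 4.64 / 0.04542 = 102.2 mmol/L.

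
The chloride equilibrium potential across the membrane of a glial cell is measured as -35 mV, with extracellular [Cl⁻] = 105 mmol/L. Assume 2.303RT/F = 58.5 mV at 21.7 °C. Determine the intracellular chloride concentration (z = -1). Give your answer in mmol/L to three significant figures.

26.5 mmol/L

Nernst: E = (58.5/-1) · log₁₀([out]/[in]), so log₁₀([out]/[in]) = -35.0 × -1 / 58.5 = 0.5983.
[out]/[in] = 10^(0.5983) = 3.965.
[in] = 105 / 3.965 = 26.48 mmol/L.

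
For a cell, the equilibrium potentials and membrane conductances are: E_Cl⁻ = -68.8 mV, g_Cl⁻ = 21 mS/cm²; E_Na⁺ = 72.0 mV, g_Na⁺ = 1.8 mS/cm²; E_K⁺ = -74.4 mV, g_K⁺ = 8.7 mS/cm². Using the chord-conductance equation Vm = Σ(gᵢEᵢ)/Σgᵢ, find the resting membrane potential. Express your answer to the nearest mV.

Σ gᵢEᵢ = 21·(-68.8) + 1.8·(72.0) + 8.7·(-74.4) = -1962.48
Σ gᵢ = 21 + 1.8 + 8.7 = 31.5
Vm = -1962.48 / 31.5 = -62.30 mV

-62 mV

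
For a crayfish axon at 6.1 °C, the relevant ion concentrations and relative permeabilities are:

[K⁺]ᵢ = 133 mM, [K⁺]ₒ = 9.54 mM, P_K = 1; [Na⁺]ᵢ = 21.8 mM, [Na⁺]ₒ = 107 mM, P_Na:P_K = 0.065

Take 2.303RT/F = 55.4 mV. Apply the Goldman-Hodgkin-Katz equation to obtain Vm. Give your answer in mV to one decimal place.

Vm = 55.4 · log₁₀[(Σ P·[cation]ₒ + Σ P·[anion]ᵢ) / (Σ P·[cation]ᵢ + Σ P·[anion]ₒ)]
Numerator = 1×9.54 + 0.065×107 = 16.49
Denominator = 1×133 + 0.065×21.8 = 134.4
Vm = 55.4 · log₁₀(0.12272) = 55.4 × (-0.9111) = -50.48 mV

-50.5 mV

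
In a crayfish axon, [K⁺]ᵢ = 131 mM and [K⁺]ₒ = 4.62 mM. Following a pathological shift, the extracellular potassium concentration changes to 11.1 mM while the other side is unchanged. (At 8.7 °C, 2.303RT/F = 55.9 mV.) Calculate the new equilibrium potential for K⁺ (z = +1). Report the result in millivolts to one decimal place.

-59.9 mV

After the shift: [K⁺]_out = 11.1, [K⁺]_in = 131 mM.
E_new = (55.9/1)·log₁₀(11.1/131) = 55.90 · (-1.0719) = -59.92 mV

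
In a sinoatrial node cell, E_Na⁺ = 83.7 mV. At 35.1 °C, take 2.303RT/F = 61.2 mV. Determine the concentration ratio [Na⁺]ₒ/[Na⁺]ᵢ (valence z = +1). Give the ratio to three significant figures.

log₁₀([out]/[in]) = E·z/(61.2) = 83.7 × 1 / 61.2 = 1.3676
[out]/[in] = 10^(1.3676) = 23.32

23.3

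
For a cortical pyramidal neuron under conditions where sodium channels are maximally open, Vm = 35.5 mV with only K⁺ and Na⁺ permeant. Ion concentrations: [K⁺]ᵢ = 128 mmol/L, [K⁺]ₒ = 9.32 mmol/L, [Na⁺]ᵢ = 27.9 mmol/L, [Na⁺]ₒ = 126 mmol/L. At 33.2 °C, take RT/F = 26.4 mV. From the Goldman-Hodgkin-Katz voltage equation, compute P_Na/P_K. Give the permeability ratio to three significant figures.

25.4

Let α = P_Na/P_K. GHK: Vm = 26.4·ln[(Kₒ + α·Naₒ)/(Kᵢ + α·Naᵢ)].
e^(Vm/26.4) = e^(35.5/26.4) = 3.837
So 3.837·(Kᵢ + α·Naᵢ) = Kₒ + α·Naₒ → α = (3.837·128.0 − 9.32) / (126.0 − 3.837·27.9)
α = (491.1 − 9.32) / (126.0 − 107.1) = 481.8/18.95 = 25.43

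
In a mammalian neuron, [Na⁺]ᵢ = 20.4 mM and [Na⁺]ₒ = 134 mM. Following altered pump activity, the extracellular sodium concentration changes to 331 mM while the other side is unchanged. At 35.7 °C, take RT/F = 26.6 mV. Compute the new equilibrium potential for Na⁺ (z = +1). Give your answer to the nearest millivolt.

After the shift: [Na⁺]_out = 331, [Na⁺]_in = 20.4 mM.
E_new = (26.6/1)·ln(331/20.4) = 26.60 · (2.7866) = 74.12 mV

74 mV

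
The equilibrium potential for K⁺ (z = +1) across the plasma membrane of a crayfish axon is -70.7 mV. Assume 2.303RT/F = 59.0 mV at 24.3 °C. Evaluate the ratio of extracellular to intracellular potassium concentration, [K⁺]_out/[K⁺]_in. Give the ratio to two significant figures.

log₁₀([out]/[in]) = E·z/(59.0) = -70.7 × 1 / 59.0 = -1.1983
[out]/[in] = 10^(-1.1983) = 0.06334

0.063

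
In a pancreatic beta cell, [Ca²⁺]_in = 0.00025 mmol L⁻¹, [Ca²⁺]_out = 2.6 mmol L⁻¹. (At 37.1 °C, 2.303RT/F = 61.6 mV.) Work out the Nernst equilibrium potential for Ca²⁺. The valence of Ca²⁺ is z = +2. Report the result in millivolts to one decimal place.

E = (61.6/z) · log₁₀([Ca²⁺]_out/[Ca²⁺]_in) with z = +2.
= (61.6/2) · log₁₀(2.6/0.00025) = 30.80 · log₁₀(1.04e+04)
= 30.80 · (4.0170) = 123.72 mV

123.7 mV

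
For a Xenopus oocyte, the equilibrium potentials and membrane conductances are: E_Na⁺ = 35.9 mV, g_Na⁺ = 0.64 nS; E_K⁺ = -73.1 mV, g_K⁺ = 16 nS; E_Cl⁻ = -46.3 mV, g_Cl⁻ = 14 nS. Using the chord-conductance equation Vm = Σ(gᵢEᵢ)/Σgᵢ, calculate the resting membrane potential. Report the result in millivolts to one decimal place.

-58.6 mV

Σ gᵢEᵢ = 0.64·(35.9) + 16·(-73.1) + 14·(-46.3) = -1794.82
Σ gᵢ = 0.64 + 16 + 14 = 30.64
Vm = -1794.82 / 30.64 = -58.58 mV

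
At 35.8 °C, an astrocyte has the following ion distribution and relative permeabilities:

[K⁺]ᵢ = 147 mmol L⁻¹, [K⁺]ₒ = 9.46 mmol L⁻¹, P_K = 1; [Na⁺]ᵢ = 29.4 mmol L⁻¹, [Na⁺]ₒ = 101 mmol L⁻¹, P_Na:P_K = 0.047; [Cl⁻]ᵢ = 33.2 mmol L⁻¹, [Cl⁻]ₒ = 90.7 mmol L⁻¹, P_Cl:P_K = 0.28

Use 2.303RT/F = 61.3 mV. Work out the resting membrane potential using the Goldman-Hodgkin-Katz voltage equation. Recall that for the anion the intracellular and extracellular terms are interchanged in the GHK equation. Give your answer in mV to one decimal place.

-53.3 mV

Vm = 61.3 · log₁₀[(Σ P·[cation]ₒ + Σ P·[anion]ᵢ) / (Σ P·[cation]ᵢ + Σ P·[anion]ₒ)]
Numerator = 1×9.46 + 0.047×101 + 0.28×33.2 = 23.5
Denominator = 1×147 + 0.047×29.4 + 0.28×90.7 = 173.8
Vm = 61.3 · log₁₀(0.13525) = 61.3 × (-0.8689) = -53.26 mV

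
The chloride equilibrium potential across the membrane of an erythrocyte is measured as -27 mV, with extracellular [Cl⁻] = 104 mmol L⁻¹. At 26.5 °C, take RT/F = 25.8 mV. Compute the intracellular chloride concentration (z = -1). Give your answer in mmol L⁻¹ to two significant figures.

Nernst: E = (25.8/-1) · ln([out]/[in]), so ln([out]/[in]) = -27.0 × -1 / 25.8 = 1.0465.
[out]/[in] = e^(1.0465) = 2.848.
[in] = 104 / 2.848 = 36.52 mmol L⁻¹.

37 mmol L⁻¹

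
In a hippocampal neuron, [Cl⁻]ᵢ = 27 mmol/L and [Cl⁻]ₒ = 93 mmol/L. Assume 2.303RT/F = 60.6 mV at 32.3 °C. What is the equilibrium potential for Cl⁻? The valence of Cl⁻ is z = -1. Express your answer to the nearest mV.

E = (60.6/z) · log₁₀([Cl⁻]_out/[Cl⁻]_in) with z = -1.
For an anion, dividing by z = -1 reverses the sign.
= (60.6/-1) · log₁₀(93/27) = -60.60 · log₁₀(3.444)
= -60.60 · (0.5371) = -32.55 mV

-33 mV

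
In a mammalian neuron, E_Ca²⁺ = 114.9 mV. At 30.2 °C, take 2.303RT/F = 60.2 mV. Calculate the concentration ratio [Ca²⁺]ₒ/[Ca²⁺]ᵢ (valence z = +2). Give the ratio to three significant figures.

6570

log₁₀([out]/[in]) = E·z/(60.2) = 114.9 × 2 / 60.2 = 3.8173
[out]/[in] = 10^(3.8173) = 6566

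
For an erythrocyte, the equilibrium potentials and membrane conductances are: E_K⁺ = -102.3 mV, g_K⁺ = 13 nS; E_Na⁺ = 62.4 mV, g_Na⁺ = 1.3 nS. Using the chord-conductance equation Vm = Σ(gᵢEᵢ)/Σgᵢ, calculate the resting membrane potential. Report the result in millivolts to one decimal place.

Σ gᵢEᵢ = 13·(-102.3) + 1.3·(62.4) = -1248.78
Σ gᵢ = 13 + 1.3 = 14.3
Vm = -1248.78 / 14.3 = -87.33 mV

-87.3 mV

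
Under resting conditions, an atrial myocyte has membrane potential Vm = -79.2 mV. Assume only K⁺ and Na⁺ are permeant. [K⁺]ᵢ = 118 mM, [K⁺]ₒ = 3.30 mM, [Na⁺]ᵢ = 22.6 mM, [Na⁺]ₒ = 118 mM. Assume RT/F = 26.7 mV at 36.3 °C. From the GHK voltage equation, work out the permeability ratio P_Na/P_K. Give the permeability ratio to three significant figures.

0.0238

Let α = P_Na/P_K. GHK: Vm = 26.7·ln[(Kₒ + α·Naₒ)/(Kᵢ + α·Naᵢ)].
e^(Vm/26.7) = e^(-79.2/26.7) = 0.051494
So 0.051494·(Kᵢ + α·Naᵢ) = Kₒ + α·Naₒ → α = (0.051494·118.0 − 3.3) / (118.0 − 0.051494·22.6)
α = (6.076 − 3.3) / (118.0 − 1.164) = 2.776/116.8 = 0.02376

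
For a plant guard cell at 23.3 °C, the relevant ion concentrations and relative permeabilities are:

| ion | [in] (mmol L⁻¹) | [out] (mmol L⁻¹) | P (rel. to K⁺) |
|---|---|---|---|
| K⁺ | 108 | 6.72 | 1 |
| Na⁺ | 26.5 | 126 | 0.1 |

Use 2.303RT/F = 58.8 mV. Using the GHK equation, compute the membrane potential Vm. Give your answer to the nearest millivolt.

-45 mV

Vm = 58.8 · log₁₀[(Σ P·[cation]ₒ + Σ P·[anion]ᵢ) / (Σ P·[cation]ᵢ + Σ P·[anion]ₒ)]
Numerator = 1×6.72 + 0.1×126 = 19.32
Denominator = 1×108 + 0.1×26.5 = 110.7
Vm = 58.8 · log₁₀(0.1746) = 58.8 × (-0.7579) = -44.57 mV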